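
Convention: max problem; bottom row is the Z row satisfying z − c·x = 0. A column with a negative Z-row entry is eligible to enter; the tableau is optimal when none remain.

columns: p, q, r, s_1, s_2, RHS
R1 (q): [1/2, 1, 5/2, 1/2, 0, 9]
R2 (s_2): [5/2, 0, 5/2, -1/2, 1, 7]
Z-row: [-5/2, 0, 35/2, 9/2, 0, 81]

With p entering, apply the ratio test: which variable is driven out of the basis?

s_2

Column p entries and ratios — q: 9/(1/2) = 18; s_2: 7/(5/2) = 14/5.
Smallest ratio is 14/5 in the row of s_2, so s_2 leaves.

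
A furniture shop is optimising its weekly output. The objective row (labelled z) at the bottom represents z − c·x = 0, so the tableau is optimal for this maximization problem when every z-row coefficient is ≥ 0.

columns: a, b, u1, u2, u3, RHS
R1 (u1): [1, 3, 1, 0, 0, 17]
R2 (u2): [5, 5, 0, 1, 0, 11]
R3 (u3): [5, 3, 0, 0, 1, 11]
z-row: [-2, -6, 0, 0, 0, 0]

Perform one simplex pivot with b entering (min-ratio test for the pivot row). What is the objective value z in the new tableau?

Ratio test on column b — row 1: 17/3 = 17/3; row 2: 11/5 = 11/5; row 3: 11/3 = 11/3. Minimum is 11/5 at row 2 (u2 leaves); pivot element 5.
Pivot on row 2; the z-row RHS becomes 0 − (-6)·(11/5) = 66/5.

66/5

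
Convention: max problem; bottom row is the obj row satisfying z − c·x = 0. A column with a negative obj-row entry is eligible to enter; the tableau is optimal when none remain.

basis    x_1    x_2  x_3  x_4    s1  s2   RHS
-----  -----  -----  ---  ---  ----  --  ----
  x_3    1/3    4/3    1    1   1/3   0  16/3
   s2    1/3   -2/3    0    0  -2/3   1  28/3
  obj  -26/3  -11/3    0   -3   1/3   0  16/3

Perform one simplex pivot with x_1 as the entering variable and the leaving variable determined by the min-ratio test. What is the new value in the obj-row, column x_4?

23

Ratio test on column x_1 — row 1: (16/3)/(1/3) = 16; row 2: (28/3)/(1/3) = 28. Minimum is 16 at row 1 (x_3 leaves); pivot element 1/3.
Divide row 1 by 1/3; eliminate column x_1 from the other rows.
obj-row update in column x_4: -3 − (-26/3)·3 = 23.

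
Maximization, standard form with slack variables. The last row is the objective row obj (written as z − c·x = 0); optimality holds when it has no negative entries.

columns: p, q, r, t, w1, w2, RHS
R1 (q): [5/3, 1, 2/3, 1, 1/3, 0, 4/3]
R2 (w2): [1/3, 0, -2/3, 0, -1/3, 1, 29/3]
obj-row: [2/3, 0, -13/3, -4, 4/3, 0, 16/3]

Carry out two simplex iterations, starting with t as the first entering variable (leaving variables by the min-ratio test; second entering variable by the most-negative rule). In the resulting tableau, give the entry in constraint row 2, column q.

Ratio test on column t — row 1: (4/3)/1 = 4/3; row 2: entry 0 ≤ 0. Minimum is 4/3 at row 1 (q leaves); pivot element 1.
Divide row 1 by 1; eliminate column t from the other rows.
Second iteration: most negative obj-row entry is -5/3 in column r, so r enters.
Ratio test on column r — row 1: (4/3)/(2/3) = 2; row 2: entry -2/3 ≤ 0. Minimum is 2 at row 1 (t leaves); pivot element 2/3.
Divide row 1 by 2/3; eliminate column r from the other rows.
After both pivots, the entry at constraint row 2, column q is 1.

1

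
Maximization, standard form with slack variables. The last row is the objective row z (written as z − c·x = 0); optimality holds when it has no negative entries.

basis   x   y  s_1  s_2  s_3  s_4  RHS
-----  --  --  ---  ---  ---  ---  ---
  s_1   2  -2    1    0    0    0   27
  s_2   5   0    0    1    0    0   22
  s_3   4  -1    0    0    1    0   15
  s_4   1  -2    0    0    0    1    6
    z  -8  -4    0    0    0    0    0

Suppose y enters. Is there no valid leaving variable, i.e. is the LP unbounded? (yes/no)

Every constraint-row entry in column y is ≤ 0, so increasing y is unbounded.

yes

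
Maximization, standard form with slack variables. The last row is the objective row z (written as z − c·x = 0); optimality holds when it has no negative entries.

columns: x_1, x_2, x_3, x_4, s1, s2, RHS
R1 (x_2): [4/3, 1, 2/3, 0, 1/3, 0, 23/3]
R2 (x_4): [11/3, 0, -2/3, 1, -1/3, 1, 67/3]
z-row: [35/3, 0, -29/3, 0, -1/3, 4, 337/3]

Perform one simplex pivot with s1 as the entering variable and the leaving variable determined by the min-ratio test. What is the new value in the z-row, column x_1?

13

Ratio test on column s1 — row 1: (23/3)/(1/3) = 23; row 2: entry -1/3 ≤ 0. Minimum is 23 at row 1 (x_2 leaves); pivot element 1/3.
Divide row 1 by 1/3; eliminate column s1 from the other rows.
z-row update in column x_1: 35/3 − (-1/3)·4 = 13.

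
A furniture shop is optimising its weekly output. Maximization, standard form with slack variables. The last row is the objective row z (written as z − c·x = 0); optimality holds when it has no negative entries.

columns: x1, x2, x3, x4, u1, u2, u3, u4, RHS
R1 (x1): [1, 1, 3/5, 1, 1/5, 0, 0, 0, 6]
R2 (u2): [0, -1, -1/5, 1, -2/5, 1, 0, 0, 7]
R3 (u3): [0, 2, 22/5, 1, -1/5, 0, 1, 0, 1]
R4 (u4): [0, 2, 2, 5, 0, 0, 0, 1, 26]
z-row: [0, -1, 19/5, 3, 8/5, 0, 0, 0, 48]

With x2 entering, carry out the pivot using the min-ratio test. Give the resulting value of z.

97/2

Ratio test on column x2 — row 1: 6/1 = 6; row 2: entry -1 ≤ 0; row 3: 1/2 = 1/2; row 4: 26/2 = 13. Minimum is 1/2 at row 3 (u3 leaves); pivot element 2.
Pivot on row 3; the z-row RHS becomes 48 − (-1)·(1/2) = 97/2.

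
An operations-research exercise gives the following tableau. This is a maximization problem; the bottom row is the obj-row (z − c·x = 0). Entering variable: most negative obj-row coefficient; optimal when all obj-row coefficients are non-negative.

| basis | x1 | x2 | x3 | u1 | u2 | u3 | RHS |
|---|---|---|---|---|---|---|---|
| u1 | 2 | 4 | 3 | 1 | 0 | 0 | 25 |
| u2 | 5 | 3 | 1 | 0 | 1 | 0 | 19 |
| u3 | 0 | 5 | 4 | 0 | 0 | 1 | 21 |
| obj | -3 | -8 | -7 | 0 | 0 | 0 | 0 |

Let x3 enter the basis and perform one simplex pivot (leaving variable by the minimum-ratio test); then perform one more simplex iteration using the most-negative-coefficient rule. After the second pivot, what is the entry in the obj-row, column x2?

9/5

Ratio test on column x3 — row 1: 25/3 = 25/3; row 2: 19/1 = 19; row 3: 21/4 = 21/4. Minimum is 21/4 at row 3 (u3 leaves); pivot element 4.
Divide row 3 by 4; eliminate column x3 from the other rows.
Second iteration: most negative obj-row entry is -3 in column x1, so x1 enters.
Ratio test on column x1 — row 1: (37/4)/2 = 37/8; row 2: (55/4)/5 = 11/4; row 3: entry 0 ≤ 0. Minimum is 11/4 at row 2 (u2 leaves); pivot element 5.
Divide row 2 by 5; eliminate column x1 from the other rows.
After both pivots, the entry at the obj-row, column x2 is 9/5.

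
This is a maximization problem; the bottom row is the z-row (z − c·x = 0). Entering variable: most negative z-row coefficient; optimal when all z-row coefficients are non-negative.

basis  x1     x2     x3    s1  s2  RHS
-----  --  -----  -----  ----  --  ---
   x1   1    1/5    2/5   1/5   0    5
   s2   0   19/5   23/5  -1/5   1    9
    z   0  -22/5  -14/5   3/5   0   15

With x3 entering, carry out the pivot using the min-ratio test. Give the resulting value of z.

471/23

Ratio test on column x3 — row 1: 5/(2/5) = 25/2; row 2: 9/(23/5) = 45/23. Minimum is 45/23 at row 2 (s2 leaves); pivot element 23/5.
Pivot on row 2; the z-row RHS becomes 15 − (-14/5)·(45/23) = 471/23.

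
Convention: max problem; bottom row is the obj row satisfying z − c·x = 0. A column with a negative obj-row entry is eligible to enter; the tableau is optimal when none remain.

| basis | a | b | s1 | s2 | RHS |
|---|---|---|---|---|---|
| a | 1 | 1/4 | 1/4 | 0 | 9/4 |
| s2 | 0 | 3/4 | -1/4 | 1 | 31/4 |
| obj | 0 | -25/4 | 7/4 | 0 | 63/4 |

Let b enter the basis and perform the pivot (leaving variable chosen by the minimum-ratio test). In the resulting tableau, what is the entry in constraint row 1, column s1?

Ratio test on column b — row 1: (9/4)/(1/4) = 9; row 2: (31/4)/(3/4) = 31/3. Minimum is 9 at row 1 (a leaves); pivot element 1/4.
Divide row 1 by 1/4; eliminate column b from the other rows.
In the new row 1, the s1 entry is the old entry divided by the pivot: (1/4)/(1/4) = 1.

1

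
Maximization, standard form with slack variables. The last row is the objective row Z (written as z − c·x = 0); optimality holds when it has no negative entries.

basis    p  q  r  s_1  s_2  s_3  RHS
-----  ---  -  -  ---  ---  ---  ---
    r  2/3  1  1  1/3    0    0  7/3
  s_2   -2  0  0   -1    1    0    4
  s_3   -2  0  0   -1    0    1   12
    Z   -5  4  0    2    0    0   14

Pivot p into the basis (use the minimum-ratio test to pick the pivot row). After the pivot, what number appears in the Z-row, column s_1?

Ratio test on column p — row 1: (7/3)/(2/3) = 7/2; row 2: entry -2 ≤ 0; row 3: entry -2 ≤ 0. Minimum is 7/2 at row 1 (r leaves); pivot element 2/3.
Divide row 1 by 2/3; eliminate column p from the other rows.
Z-row update in column s_1: 2 − (-5)·(1/2) = 9/2.

9/2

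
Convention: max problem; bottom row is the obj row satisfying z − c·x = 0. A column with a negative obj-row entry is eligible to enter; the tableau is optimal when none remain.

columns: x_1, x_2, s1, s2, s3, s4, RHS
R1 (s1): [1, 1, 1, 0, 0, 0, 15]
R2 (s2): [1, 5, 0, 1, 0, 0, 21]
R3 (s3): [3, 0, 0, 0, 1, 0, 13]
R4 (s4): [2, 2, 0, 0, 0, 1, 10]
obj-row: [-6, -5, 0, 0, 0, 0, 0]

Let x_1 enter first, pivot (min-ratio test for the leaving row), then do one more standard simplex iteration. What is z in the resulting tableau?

Ratio test on column x_1 — row 1: 15/1 = 15; row 2: 21/1 = 21; row 3: 13/3 = 13/3; row 4: 10/2 = 5. Minimum is 13/3 at row 3 (s3 leaves); pivot element 3.
Pivot on row 3; the obj-row RHS becomes 0 − (-6)·(13/3) = 26.
Next entering variable (most negative obj-row entry -5): x_2.
Ratio test on column x_2 — row 1: (32/3)/1 = 32/3; row 2: (50/3)/5 = 10/3; row 3: entry 0 ≤ 0; row 4: (4/3)/2 = 2/3. Minimum is 2/3 at row 4 (s4 leaves); pivot element 2.
After the second pivot the obj-row RHS is 26 − (-5)·(2/3) = 88/3.

88/3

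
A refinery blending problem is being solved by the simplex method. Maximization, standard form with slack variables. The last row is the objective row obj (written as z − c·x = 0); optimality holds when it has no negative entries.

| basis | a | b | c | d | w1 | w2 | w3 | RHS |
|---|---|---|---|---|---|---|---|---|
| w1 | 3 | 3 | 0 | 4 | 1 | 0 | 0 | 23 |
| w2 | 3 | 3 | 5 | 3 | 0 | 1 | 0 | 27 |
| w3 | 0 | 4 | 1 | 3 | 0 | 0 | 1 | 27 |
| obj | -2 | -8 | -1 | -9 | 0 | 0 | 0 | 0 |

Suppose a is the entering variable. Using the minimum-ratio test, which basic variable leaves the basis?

w1

Column a entries and ratios — w1: 23/3 = 23/3; w2: 27/3 = 9; w3: 0 ≤ 0, skip.
Smallest ratio is 23/3 in the row of w1, so w1 leaves.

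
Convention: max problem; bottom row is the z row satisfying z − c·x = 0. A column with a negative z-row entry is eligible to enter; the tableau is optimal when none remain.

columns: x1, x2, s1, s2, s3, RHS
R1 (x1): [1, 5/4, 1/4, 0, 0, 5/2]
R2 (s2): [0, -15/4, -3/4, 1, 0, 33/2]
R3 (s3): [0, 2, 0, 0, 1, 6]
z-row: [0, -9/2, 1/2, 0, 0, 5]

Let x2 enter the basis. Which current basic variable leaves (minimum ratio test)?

x1

Column x2 entries and ratios — x1: (5/2)/(5/4) = 2; s2: -15/4 ≤ 0, skip; s3: 6/2 = 3.
Smallest ratio is 2 in the row of x1, so x1 leaves.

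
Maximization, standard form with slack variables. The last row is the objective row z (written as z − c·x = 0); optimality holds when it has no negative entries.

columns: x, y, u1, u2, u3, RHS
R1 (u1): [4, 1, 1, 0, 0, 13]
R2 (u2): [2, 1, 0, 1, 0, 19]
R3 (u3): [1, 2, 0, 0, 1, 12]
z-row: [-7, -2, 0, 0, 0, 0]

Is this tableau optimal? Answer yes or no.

The z-row has a negative entry -7 in column x, so it is not optimal.

no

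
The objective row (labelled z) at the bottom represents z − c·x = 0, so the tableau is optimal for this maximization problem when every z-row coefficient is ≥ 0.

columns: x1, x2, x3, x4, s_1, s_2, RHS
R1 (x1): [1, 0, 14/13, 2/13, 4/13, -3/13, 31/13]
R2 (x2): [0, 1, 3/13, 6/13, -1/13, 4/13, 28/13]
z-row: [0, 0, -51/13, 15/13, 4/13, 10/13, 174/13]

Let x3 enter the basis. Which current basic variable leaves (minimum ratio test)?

x1

Column x3 entries and ratios — x1: (31/13)/(14/13) = 31/14; x2: (28/13)/(3/13) = 28/3.
Smallest ratio is 31/14 in the row of x1, so x1 leaves.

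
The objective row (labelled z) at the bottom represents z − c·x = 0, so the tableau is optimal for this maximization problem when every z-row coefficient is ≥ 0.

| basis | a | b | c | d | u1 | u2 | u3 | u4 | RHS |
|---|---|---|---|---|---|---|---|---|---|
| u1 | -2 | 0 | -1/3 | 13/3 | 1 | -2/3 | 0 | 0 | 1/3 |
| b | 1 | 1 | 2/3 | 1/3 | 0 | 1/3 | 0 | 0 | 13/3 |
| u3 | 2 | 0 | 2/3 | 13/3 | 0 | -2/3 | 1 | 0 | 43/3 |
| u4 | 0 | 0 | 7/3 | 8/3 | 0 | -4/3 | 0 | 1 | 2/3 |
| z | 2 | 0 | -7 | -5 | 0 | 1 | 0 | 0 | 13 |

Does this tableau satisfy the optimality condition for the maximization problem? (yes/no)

no

The z-row has a negative entry -7 in column c, so it is not optimal.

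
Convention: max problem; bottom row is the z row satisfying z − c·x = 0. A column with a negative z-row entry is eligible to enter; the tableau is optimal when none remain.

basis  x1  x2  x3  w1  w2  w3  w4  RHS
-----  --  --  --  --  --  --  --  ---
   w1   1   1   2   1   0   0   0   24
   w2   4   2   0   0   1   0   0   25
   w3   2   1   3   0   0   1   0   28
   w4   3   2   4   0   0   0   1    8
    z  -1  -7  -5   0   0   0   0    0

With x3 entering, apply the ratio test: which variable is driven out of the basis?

Column x3 entries and ratios — w1: 24/2 = 12; w2: 0 ≤ 0, skip; w3: 28/3 = 28/3; w4: 8/4 = 2.
Smallest ratio is 2 in the row of w4, so w4 leaves.

w4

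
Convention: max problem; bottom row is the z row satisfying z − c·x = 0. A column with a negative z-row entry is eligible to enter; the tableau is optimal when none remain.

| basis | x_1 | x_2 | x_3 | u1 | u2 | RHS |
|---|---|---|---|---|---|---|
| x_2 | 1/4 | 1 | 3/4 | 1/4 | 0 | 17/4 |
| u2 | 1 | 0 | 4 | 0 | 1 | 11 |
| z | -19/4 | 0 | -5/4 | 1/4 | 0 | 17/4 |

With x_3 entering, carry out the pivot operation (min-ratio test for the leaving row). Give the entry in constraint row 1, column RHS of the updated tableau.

35/16

Ratio test on column x_3 — row 1: (17/4)/(3/4) = 17/3; row 2: 11/4 = 11/4. Minimum is 11/4 at row 2 (u2 leaves); pivot element 4.
Divide row 2 by 4; eliminate column x_3 from the other rows.
Row 1 update in column RHS: 17/4 − (3/4)·(11/4) = 35/16.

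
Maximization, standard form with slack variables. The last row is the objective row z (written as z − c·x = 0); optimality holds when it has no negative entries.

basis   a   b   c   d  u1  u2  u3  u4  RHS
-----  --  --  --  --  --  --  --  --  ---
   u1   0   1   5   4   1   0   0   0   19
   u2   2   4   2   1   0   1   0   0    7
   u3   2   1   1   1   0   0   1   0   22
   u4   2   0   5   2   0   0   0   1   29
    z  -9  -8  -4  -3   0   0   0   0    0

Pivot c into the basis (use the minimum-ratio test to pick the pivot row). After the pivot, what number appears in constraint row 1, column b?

-9

Ratio test on column c — row 1: 19/5 = 19/5; row 2: 7/2 = 7/2; row 3: 22/1 = 22; row 4: 29/5 = 29/5. Minimum is 7/2 at row 2 (u2 leaves); pivot element 2.
Divide row 2 by 2; eliminate column c from the other rows.
Row 1 update in column b: 1 − 5·2 = -9.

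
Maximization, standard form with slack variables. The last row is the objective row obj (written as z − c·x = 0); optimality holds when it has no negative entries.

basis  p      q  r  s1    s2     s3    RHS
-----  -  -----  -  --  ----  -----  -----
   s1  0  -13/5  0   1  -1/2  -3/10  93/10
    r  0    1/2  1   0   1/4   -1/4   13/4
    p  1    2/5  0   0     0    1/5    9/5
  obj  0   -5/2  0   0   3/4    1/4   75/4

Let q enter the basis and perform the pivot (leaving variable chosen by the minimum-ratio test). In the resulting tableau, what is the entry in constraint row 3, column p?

Ratio test on column q — row 1: entry -13/5 ≤ 0; row 2: (13/4)/(1/2) = 13/2; row 3: (9/5)/(2/5) = 9/2. Minimum is 9/2 at row 3 (p leaves); pivot element 2/5.
Divide row 3 by 2/5; eliminate column q from the other rows.
In the new row 3, the p entry is the old entry divided by the pivot: 1/(2/5) = 5/2.

5/2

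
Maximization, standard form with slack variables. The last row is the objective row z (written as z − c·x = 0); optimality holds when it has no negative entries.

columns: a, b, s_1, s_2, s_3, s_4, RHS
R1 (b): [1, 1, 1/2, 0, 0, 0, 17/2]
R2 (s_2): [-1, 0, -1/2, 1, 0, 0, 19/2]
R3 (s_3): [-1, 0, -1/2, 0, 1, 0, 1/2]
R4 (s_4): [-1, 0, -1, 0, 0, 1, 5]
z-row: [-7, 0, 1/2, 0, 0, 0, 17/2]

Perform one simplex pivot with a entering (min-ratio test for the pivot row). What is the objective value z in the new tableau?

68

Ratio test on column a — row 1: (17/2)/1 = 17/2; row 2: entry -1 ≤ 0; row 3: entry -1 ≤ 0; row 4: entry -1 ≤ 0. Minimum is 17/2 at row 1 (b leaves); pivot element 1.
Pivot on row 1; the z-row RHS becomes 17/2 − (-7)·(17/2) = 68.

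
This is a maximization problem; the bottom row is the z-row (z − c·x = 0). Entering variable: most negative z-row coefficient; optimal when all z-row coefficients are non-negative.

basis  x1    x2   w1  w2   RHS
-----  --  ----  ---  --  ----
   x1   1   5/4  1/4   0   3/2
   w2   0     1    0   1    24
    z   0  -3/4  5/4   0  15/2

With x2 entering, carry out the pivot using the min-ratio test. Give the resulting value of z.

42/5

Ratio test on column x2 — row 1: (3/2)/(5/4) = 6/5; row 2: 24/1 = 24. Minimum is 6/5 at row 1 (x1 leaves); pivot element 5/4.
Pivot on row 1; the z-row RHS becomes 15/2 − (-3/4)·(6/5) = 42/5.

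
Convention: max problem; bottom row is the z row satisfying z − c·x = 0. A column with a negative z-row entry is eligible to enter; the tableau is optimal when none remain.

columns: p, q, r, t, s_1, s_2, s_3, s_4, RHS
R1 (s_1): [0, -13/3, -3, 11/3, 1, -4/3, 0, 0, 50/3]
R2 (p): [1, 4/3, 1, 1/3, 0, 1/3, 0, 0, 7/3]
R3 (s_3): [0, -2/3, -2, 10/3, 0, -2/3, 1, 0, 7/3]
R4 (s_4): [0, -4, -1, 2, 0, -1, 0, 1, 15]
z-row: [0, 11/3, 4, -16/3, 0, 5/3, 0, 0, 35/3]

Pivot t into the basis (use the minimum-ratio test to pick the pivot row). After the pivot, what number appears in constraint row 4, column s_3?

-3/5

Ratio test on column t — row 1: (50/3)/(11/3) = 50/11; row 2: (7/3)/(1/3) = 7; row 3: (7/3)/(10/3) = 7/10; row 4: 15/2 = 15/2. Minimum is 7/10 at row 3 (s_3 leaves); pivot element 10/3.
Divide row 3 by 10/3; eliminate column t from the other rows.
Row 4 update in column s_3: 0 − 2·(3/10) = -3/5.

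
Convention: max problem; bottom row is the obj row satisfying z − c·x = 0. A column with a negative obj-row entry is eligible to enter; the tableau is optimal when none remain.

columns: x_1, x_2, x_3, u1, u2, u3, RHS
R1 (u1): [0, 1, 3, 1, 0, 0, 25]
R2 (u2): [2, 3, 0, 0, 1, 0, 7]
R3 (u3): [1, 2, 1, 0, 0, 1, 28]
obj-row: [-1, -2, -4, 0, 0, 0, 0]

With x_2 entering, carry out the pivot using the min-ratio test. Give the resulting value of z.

14/3

Ratio test on column x_2 — row 1: 25/1 = 25; row 2: 7/3 = 7/3; row 3: 28/2 = 14. Minimum is 7/3 at row 2 (u2 leaves); pivot element 3.
Pivot on row 2; the obj-row RHS becomes 0 − (-2)·(7/3) = 14/3.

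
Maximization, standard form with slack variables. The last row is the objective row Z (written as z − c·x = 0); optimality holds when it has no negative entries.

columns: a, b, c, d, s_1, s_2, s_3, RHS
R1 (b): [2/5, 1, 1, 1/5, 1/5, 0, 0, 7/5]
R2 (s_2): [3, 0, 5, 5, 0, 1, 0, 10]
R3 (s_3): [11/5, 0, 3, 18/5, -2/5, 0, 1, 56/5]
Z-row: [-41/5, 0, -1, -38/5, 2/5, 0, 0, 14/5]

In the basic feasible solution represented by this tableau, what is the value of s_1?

s_1 is not in the basis, so in the current basic feasible solution s_1 = 0.

0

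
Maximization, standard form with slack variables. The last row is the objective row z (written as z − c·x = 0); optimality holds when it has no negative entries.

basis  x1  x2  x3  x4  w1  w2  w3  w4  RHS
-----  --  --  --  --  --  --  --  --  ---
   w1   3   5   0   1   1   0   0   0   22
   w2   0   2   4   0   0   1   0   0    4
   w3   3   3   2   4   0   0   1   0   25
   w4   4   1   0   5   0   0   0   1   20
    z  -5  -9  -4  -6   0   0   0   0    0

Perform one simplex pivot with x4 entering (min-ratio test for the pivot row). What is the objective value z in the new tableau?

24

Ratio test on column x4 — row 1: 22/1 = 22; row 2: entry 0 ≤ 0; row 3: 25/4 = 25/4; row 4: 20/5 = 4. Minimum is 4 at row 4 (w4 leaves); pivot element 5.
Pivot on row 4; the z-row RHS becomes 0 − (-6)·4 = 24.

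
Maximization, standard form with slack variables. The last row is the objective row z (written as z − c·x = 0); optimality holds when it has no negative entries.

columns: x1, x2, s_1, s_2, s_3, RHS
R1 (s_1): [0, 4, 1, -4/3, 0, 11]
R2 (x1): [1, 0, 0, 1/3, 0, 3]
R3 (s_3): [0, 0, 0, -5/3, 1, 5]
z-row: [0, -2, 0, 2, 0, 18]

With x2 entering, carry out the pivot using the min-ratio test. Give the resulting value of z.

Ratio test on column x2 — row 1: 11/4 = 11/4; row 2: entry 0 ≤ 0; row 3: entry 0 ≤ 0. Minimum is 11/4 at row 1 (s_1 leaves); pivot element 4.
Pivot on row 1; the z-row RHS becomes 18 − (-2)·(11/4) = 47/2.

47/2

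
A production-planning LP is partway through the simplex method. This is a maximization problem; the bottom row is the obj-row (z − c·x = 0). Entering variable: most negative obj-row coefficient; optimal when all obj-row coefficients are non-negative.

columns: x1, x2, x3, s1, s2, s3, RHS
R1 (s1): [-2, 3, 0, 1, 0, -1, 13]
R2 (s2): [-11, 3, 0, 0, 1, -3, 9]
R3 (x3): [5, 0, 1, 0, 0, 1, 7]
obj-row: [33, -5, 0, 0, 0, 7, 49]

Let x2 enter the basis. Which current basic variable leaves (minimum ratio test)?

Column x2 entries and ratios — s1: 13/3 = 13/3; s2: 9/3 = 3; x3: 0 ≤ 0, skip.
Smallest ratio is 3 in the row of s2, so s2 leaves.

s2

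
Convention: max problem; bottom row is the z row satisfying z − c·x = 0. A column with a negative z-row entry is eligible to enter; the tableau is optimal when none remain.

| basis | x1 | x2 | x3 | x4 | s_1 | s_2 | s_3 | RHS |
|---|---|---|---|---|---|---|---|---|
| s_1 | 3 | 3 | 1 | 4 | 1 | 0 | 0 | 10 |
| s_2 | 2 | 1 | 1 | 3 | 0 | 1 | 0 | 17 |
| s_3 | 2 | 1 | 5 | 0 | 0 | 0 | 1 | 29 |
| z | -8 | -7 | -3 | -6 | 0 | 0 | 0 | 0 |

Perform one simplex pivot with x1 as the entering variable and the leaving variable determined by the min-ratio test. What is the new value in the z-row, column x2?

1

Ratio test on column x1 — row 1: 10/3 = 10/3; row 2: 17/2 = 17/2; row 3: 29/2 = 29/2. Minimum is 10/3 at row 1 (s_1 leaves); pivot element 3.
Divide row 1 by 3; eliminate column x1 from the other rows.
z-row update in column x2: -7 − (-8)·1 = 1.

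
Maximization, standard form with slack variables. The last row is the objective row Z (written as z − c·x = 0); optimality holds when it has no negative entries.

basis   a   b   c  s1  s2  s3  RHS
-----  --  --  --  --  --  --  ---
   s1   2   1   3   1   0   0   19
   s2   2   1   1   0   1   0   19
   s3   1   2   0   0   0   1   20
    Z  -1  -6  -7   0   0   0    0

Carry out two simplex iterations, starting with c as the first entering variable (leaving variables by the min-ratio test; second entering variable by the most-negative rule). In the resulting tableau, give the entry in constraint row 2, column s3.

-1/3

Ratio test on column c — row 1: 19/3 = 19/3; row 2: 19/1 = 19; row 3: entry 0 ≤ 0. Minimum is 19/3 at row 1 (s1 leaves); pivot element 3.
Divide row 1 by 3; eliminate column c from the other rows.
Second iteration: most negative Z-row entry is -11/3 in column b, so b enters.
Ratio test on column b — row 1: (19/3)/(1/3) = 19; row 2: (38/3)/(2/3) = 19; row 3: 20/2 = 10. Minimum is 10 at row 3 (s3 leaves); pivot element 2.
Divide row 3 by 2; eliminate column b from the other rows.
After both pivots, the entry at constraint row 2, column s3 is -1/3.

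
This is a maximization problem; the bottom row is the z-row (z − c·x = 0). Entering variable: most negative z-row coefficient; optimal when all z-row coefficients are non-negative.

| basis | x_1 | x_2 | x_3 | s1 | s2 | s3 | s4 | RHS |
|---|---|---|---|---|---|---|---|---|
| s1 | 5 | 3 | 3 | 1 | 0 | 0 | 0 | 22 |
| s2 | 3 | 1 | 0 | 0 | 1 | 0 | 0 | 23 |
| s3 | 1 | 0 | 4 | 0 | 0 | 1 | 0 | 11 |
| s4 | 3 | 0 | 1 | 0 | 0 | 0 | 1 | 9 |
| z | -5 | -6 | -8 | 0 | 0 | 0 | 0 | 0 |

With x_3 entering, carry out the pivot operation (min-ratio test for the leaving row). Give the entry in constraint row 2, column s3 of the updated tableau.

Ratio test on column x_3 — row 1: 22/3 = 22/3; row 2: entry 0 ≤ 0; row 3: 11/4 = 11/4; row 4: 9/1 = 9. Minimum is 11/4 at row 3 (s3 leaves); pivot element 4.
Divide row 3 by 4; eliminate column x_3 from the other rows.
Row 2 update in column s3: 0 − 0·(1/4) = 0.

0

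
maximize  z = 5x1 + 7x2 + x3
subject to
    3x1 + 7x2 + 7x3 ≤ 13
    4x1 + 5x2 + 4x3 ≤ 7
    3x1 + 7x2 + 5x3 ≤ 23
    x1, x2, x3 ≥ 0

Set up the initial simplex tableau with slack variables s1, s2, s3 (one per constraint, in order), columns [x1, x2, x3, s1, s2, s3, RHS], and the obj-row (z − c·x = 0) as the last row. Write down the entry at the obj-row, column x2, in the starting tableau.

-7

The obj-row carries the negated objective coefficients: the x2 entry is -7.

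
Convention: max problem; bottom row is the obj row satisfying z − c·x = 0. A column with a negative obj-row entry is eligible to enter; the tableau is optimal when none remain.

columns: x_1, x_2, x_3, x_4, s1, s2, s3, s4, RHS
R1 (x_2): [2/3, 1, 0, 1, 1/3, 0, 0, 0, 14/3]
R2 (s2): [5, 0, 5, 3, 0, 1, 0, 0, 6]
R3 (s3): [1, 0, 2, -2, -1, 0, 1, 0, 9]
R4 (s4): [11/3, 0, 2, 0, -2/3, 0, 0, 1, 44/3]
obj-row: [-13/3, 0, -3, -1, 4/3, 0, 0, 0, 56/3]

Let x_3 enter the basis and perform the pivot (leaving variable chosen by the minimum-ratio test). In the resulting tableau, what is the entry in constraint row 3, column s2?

Ratio test on column x_3 — row 1: entry 0 ≤ 0; row 2: 6/5 = 6/5; row 3: 9/2 = 9/2; row 4: (44/3)/2 = 22/3. Minimum is 6/5 at row 2 (s2 leaves); pivot element 5.
Divide row 2 by 5; eliminate column x_3 from the other rows.
Row 3 update in column s2: 0 − 2·(1/5) = -2/5.

-2/5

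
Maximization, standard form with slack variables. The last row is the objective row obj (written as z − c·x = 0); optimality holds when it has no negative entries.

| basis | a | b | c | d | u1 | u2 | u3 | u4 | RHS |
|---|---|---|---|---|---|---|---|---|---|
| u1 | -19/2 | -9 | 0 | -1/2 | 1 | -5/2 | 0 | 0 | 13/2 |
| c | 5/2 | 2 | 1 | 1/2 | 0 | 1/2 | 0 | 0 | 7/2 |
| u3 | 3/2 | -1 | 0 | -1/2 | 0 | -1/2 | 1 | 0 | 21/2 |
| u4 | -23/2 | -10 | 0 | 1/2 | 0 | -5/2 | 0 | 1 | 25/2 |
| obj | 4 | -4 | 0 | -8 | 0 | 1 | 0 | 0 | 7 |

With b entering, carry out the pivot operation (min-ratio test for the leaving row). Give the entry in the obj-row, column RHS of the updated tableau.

Ratio test on column b — row 1: entry -9 ≤ 0; row 2: (7/2)/2 = 7/4; row 3: entry -1 ≤ 0; row 4: entry -10 ≤ 0. Minimum is 7/4 at row 2 (c leaves); pivot element 2.
Divide row 2 by 2; eliminate column b from the other rows.
obj-row update in column RHS: 7 − (-4)·(7/4) = 14.

14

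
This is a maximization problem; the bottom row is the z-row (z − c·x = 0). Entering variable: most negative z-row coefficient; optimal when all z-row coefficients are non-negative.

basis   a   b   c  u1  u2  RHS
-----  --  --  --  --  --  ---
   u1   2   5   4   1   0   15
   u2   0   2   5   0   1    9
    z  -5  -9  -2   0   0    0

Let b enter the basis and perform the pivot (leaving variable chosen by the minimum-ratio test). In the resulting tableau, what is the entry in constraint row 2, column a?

-4/5

Ratio test on column b — row 1: 15/5 = 3; row 2: 9/2 = 9/2. Minimum is 3 at row 1 (u1 leaves); pivot element 5.
Divide row 1 by 5; eliminate column b from the other rows.
Row 2 update in column a: 0 − 2·(2/5) = -4/5.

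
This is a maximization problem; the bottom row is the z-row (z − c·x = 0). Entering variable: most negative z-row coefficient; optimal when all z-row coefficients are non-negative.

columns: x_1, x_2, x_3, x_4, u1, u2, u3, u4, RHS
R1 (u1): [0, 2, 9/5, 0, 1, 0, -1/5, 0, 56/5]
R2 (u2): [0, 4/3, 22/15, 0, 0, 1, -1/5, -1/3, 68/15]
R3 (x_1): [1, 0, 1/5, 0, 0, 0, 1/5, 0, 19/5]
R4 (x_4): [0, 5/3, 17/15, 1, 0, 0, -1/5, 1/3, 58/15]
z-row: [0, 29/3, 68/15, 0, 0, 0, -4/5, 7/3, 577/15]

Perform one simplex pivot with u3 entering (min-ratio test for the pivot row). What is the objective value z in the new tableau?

161/3

Ratio test on column u3 — row 1: entry -1/5 ≤ 0; row 2: entry -1/5 ≤ 0; row 3: (19/5)/(1/5) = 19; row 4: entry -1/5 ≤ 0. Minimum is 19 at row 3 (x_1 leaves); pivot element 1/5.
Pivot on row 3; the z-row RHS becomes 577/15 − (-4/5)·19 = 161/3.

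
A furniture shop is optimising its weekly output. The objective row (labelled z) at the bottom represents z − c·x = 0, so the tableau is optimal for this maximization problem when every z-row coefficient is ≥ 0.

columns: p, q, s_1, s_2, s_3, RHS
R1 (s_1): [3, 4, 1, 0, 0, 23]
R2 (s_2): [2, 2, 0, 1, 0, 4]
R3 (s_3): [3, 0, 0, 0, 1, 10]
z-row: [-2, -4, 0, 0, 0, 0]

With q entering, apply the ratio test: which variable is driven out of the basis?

s_2

Column q entries and ratios — s_1: 23/4 = 23/4; s_2: 4/2 = 2; s_3: 0 ≤ 0, skip.
Smallest ratio is 2 in the row of s_2, so s_2 leaves.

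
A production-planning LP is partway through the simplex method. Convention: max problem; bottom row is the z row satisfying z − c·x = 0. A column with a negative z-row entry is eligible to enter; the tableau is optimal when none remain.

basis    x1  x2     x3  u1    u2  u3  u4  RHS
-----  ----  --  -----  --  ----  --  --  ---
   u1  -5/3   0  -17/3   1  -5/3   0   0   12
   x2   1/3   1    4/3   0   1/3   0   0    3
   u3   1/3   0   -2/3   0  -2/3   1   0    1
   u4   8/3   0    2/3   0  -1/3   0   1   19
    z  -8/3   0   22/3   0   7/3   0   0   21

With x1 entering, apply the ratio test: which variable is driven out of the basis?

Column x1 entries and ratios — u1: -5/3 ≤ 0, skip; x2: 3/(1/3) = 9; u3: 1/(1/3) = 3; u4: 19/(8/3) = 57/8.
Smallest ratio is 3 in the row of u3, so u3 leaves.

u3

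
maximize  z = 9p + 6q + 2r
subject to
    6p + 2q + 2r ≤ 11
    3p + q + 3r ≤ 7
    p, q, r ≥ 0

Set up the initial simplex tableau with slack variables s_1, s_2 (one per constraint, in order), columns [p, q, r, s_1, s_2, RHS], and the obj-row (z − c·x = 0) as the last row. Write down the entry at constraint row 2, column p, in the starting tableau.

Constraint 2 has coefficient 3 on p.

3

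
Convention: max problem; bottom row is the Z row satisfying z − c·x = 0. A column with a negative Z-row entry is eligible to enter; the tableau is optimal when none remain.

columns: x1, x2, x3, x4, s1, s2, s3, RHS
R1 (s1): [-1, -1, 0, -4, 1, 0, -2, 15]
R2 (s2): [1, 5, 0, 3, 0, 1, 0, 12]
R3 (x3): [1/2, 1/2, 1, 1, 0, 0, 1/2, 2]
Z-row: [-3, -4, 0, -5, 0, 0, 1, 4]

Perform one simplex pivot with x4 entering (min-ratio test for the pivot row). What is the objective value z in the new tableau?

14

Ratio test on column x4 — row 1: entry -4 ≤ 0; row 2: 12/3 = 4; row 3: 2/1 = 2. Minimum is 2 at row 3 (x3 leaves); pivot element 1.
Pivot on row 3; the Z-row RHS becomes 4 − (-5)·2 = 14.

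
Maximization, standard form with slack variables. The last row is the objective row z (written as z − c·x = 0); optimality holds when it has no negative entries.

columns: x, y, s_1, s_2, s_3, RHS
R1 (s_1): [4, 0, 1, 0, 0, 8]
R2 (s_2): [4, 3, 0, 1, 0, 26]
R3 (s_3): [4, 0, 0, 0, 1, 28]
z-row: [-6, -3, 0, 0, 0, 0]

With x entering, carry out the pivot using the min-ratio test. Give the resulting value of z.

12

Ratio test on column x — row 1: 8/4 = 2; row 2: 26/4 = 13/2; row 3: 28/4 = 7. Minimum is 2 at row 1 (s_1 leaves); pivot element 4.
Pivot on row 1; the z-row RHS becomes 0 − (-6)·2 = 12.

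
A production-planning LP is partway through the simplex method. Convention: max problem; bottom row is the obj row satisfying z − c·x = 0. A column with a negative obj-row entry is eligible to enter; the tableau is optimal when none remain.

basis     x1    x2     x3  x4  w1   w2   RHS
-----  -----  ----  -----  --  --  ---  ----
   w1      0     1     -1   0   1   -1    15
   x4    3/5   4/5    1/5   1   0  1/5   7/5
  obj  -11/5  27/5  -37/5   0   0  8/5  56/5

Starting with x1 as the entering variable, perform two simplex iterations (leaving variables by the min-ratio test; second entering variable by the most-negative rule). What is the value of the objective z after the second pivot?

Ratio test on column x1 — row 1: entry 0 ≤ 0; row 2: (7/5)/(3/5) = 7/3. Minimum is 7/3 at row 2 (x4 leaves); pivot element 3/5.
Pivot on row 2; the obj-row RHS becomes 56/5 − (-11/5)·(7/3) = 49/3.
Next entering variable (most negative obj-row entry -20/3): x3.
Ratio test on column x3 — row 1: entry -1 ≤ 0; row 2: (7/3)/(1/3) = 7. Minimum is 7 at row 2 (x1 leaves); pivot element 1/3.
After the second pivot the obj-row RHS is 49/3 − (-20/3)·7 = 63.

63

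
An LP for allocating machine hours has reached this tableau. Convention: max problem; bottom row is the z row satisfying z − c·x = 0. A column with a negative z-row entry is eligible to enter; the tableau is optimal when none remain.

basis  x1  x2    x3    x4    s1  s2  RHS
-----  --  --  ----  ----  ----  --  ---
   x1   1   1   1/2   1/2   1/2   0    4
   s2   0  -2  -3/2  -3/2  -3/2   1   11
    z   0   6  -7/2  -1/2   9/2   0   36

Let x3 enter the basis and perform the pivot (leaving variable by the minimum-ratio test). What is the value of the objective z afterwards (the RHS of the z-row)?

64

Ratio test on column x3 — row 1: 4/(1/2) = 8; row 2: entry -3/2 ≤ 0. Minimum is 8 at row 1 (x1 leaves); pivot element 1/2.
Pivot on row 1; the z-row RHS becomes 36 − (-7/2)·8 = 64.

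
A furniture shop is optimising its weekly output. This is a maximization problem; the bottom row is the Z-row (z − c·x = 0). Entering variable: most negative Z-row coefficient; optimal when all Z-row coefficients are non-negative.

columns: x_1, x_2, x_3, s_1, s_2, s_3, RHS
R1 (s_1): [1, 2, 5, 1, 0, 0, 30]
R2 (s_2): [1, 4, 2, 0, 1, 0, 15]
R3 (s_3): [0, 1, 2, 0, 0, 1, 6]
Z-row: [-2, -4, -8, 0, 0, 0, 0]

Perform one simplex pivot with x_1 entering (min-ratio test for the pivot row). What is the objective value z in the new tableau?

Ratio test on column x_1 — row 1: 30/1 = 30; row 2: 15/1 = 15; row 3: entry 0 ≤ 0. Minimum is 15 at row 2 (s_2 leaves); pivot element 1.
Pivot on row 2; the Z-row RHS becomes 0 − (-2)·15 = 30.

30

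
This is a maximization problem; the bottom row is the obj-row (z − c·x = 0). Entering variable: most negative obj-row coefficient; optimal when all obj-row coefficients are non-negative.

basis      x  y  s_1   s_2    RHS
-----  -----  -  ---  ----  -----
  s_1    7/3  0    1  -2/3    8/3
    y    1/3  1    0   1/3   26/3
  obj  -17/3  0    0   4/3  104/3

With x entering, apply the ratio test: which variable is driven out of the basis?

s_1

Column x entries and ratios — s_1: (8/3)/(7/3) = 8/7; y: (26/3)/(1/3) = 26.
Smallest ratio is 8/7 in the row of s_1, so s_1 leaves.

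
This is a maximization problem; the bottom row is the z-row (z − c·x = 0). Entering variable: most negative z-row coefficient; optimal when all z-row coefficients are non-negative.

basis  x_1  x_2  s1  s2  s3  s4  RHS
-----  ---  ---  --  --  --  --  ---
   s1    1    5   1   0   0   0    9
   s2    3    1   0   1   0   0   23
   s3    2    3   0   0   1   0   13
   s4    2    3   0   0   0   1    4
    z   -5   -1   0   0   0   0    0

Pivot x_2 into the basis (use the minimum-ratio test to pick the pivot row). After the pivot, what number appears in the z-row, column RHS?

Ratio test on column x_2 — row 1: 9/5 = 9/5; row 2: 23/1 = 23; row 3: 13/3 = 13/3; row 4: 4/3 = 4/3. Minimum is 4/3 at row 4 (s4 leaves); pivot element 3.
Divide row 4 by 3; eliminate column x_2 from the other rows.
z-row update in column RHS: 0 − (-1)·(4/3) = 4/3.

4/3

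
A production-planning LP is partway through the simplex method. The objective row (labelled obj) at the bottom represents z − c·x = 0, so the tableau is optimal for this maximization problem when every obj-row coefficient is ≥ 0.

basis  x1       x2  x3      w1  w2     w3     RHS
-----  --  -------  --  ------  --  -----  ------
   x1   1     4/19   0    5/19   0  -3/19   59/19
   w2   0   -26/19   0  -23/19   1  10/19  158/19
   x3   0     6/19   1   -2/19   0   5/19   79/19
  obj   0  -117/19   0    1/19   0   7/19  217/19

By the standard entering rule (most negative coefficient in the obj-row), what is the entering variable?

x2

Negative obj-row entries: x2: -117/19.
The most negative is -117/19 in column x2, so x2 enters.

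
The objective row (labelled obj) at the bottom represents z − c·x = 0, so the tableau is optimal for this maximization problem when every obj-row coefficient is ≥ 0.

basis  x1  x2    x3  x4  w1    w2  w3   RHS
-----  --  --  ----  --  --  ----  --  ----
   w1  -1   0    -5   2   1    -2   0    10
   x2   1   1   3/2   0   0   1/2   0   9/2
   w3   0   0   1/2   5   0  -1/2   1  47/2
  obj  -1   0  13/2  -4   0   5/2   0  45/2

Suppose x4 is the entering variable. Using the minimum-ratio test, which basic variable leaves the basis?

Column x4 entries and ratios — w1: 10/2 = 5; x2: 0 ≤ 0, skip; w3: (47/2)/5 = 47/10.
Smallest ratio is 47/10 in the row of w3, so w3 leaves.

w3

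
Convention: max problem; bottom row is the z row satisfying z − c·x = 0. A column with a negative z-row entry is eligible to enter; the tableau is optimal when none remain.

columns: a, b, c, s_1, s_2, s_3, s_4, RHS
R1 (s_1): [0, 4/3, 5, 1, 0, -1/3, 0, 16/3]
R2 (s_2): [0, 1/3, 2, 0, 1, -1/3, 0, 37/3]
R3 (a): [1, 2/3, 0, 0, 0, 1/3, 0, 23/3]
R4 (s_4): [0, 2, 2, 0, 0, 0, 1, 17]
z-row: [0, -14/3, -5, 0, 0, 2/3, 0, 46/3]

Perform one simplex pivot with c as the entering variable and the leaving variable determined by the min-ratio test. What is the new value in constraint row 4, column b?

Ratio test on column c — row 1: (16/3)/5 = 16/15; row 2: (37/3)/2 = 37/6; row 3: entry 0 ≤ 0; row 4: 17/2 = 17/2. Minimum is 16/15 at row 1 (s_1 leaves); pivot element 5.
Divide row 1 by 5; eliminate column c from the other rows.
Row 4 update in column b: 2 − 2·(4/15) = 22/15.

22/15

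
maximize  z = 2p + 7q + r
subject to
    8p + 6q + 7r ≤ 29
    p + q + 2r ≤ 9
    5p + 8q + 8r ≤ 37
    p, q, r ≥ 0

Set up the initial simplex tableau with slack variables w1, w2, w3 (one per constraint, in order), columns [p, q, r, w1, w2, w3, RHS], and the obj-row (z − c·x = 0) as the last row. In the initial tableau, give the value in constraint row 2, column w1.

Slack w1 belongs to constraint 1; its column is the unit vector e_1, so the entry in row 2 is 0.

0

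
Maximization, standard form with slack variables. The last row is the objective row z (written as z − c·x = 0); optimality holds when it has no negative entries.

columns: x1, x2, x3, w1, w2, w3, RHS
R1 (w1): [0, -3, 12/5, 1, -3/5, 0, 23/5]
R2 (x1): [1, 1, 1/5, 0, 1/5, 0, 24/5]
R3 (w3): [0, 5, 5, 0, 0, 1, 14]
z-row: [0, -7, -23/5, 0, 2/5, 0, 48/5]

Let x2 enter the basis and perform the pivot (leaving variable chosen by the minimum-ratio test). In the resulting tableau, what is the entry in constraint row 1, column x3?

27/5

Ratio test on column x2 — row 1: entry -3 ≤ 0; row 2: (24/5)/1 = 24/5; row 3: 14/5 = 14/5. Minimum is 14/5 at row 3 (w3 leaves); pivot element 5.
Divide row 3 by 5; eliminate column x2 from the other rows.
Row 1 update in column x3: 12/5 − (-3)·1 = 27/5.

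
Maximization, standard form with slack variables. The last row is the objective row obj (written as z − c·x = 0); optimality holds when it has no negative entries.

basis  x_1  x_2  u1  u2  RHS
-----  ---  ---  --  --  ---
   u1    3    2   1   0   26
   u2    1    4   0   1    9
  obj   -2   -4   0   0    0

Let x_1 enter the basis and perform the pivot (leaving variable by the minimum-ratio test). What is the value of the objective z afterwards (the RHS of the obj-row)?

52/3

Ratio test on column x_1 — row 1: 26/3 = 26/3; row 2: 9/1 = 9. Minimum is 26/3 at row 1 (u1 leaves); pivot element 3.
Pivot on row 1; the obj-row RHS becomes 0 − (-2)·(26/3) = 52/3.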